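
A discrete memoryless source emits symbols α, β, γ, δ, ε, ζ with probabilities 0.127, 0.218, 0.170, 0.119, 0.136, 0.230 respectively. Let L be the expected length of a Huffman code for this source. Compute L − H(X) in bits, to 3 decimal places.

Entropy H = −Σ p log₂ p ≈ 2.5363 bits.
Huffman merges: 119/1000+127/1000→123/500; 17/125+17/100→153/500; 109/500+23/100→56/125; 123/500+153/500→69/125; 56/125+69/125→1. L = 319/125 ≈ 2.5520.
L − H = 2.5520 − 2.5363 = 0.016 bits.

0.016 bits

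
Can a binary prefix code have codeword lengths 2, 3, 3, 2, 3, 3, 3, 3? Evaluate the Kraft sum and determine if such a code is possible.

1.25; no

With common denominator 2^3 = 8: Σ 2^(−ℓᵢ) = 2/8 + 1/8 + 1/8 + 2/8 + 1/8 + 1/8 + 1/8 + 1/8 = 10/8 = 1.25.
Kraft's inequality requires Σ ≤ 1; here Σ = 1.25 > 1, so no such prefix code exists.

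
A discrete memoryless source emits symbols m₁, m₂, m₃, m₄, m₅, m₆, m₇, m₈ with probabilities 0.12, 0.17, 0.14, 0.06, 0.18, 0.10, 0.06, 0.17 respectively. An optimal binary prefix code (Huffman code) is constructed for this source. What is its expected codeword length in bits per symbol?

2.94 bits/symbol

Repeatedly combine the two least-probable nodes; the expected code length is the sum of the merged weights.
merge 3/50 + 3/50 → 3/25
merge 1/10 + 3/25 → 11/50
merge 3/25 + 7/50 → 13/50
merge 17/100 + 17/100 → 17/50
merge 9/50 + 11/50 → 2/5
merge 13/50 + 17/50 → 3/5
merge 2/5 + 3/5 → 1
L = 3/25 + 11/50 + 13/50 + 17/50 + 2/5 + 3/5 + 1 = 147/50 = 2.94 bits/symbol.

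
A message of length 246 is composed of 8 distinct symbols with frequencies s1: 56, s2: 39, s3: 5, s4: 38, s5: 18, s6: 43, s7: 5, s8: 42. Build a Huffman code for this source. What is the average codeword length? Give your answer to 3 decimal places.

Probabilities are the counts divided by 246.
Repeatedly combine the two least-probable nodes; the expected code length is the sum of the merged weights.
merge 5/246 + 5/246 → 5/123
merge 5/123 + 3/41 → 14/123
merge 14/123 + 19/123 → 11/41
merge 13/82 + 7/41 → 27/82
merge 43/246 + 28/123 → 33/82
merge 11/41 + 27/82 → 49/82
merge 33/82 + 49/82 → 1
L = 5/123 + 14/123 + 11/41 + 27/82 + 33/82 + 49/82 + 1 = 677/246 ≈ 2.752 bits/symbol.

2.752 bits/symbol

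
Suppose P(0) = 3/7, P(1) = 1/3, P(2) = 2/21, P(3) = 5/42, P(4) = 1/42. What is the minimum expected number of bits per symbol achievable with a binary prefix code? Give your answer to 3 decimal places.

Repeatedly combine the two least-probable nodes; the expected code length is the sum of the merged weights.
merge 1/42 + 2/21 → 5/42
merge 5/42 + 5/42 → 5/21
merge 5/21 + 1/3 → 4/7
merge 3/7 + 4/7 → 1
L = 5/42 + 5/21 + 4/7 + 1 = 27/14 ≈ 1.929 bits/symbol.

1.929 bits/symbol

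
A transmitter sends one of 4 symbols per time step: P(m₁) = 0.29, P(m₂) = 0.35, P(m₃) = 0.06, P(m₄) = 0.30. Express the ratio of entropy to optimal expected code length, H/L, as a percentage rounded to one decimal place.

Entropy H = −Σ p log₂ p ≈ 1.8126 bits.
Huffman merges: 3/50+29/100→7/20; 3/10+7/20→13/20; 7/20+13/20→1. L = 2 ≈ 2.0000.
Efficiency = H/L = 1.8126/2.0000 = 90.6%.

90.6%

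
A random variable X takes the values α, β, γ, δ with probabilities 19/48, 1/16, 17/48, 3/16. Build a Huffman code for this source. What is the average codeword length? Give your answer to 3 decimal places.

1.854 bits/symbol

Repeatedly combine the two least-probable nodes; the expected code length is the sum of the merged weights.
merge 1/16 + 3/16 → 1/4
merge 1/4 + 17/48 → 29/48
merge 19/48 + 29/48 → 1
L = 1/4 + 29/48 + 1 = 89/48 ≈ 1.854 bits/symbol.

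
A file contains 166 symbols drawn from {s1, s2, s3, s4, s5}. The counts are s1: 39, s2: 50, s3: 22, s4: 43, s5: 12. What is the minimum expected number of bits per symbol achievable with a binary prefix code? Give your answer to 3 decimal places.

2.205 bits/symbol

Probabilities are the counts divided by 166.
Repeatedly combine the two least-probable nodes; the expected code length is the sum of the merged weights.
merge 6/83 + 11/83 → 17/83
merge 17/83 + 39/166 → 73/166
merge 43/166 + 25/83 → 93/166
merge 73/166 + 93/166 → 1
L = 17/83 + 73/166 + 93/166 + 1 = 183/83 ≈ 2.205 bits/symbol.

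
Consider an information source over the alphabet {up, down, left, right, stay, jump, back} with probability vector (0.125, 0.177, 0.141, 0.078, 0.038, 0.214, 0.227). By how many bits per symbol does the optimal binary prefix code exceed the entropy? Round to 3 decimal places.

Entropy H = −Σ p log₂ p ≈ 2.6436 bits.
Huffman merges: 19/500+39/500→29/250; 29/250+1/8→241/1000; 141/1000+177/1000→159/500; 107/500+227/1000→441/1000; 241/1000+159/500→559/1000; 441/1000+559/1000→1. L = 107/40 ≈ 2.6750.
L − H = 2.6750 − 2.6436 = 0.031 bits.

0.031 bits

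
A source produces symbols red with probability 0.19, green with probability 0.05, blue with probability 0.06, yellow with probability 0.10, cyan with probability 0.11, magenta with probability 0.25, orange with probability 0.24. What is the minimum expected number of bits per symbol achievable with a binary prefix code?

2.62 bits/symbol

Repeatedly combine the two least-probable nodes; the expected code length is the sum of the merged weights.
merge 1/20 + 3/50 → 11/100
merge 1/10 + 11/100 → 21/100
merge 11/100 + 19/100 → 3/10
merge 21/100 + 6/25 → 9/20
merge 1/4 + 3/10 → 11/20
merge 9/20 + 11/20 → 1
L = 11/100 + 21/100 + 3/10 + 9/20 + 11/20 + 1 = 131/50 = 2.62 bits/symbol.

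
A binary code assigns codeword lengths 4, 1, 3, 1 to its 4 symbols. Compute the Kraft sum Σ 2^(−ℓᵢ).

1.1875

With common denominator 2^4 = 16: Σ 2^(−ℓᵢ) = 1/16 + 8/16 + 2/16 + 8/16 = 19/16 = 1.1875.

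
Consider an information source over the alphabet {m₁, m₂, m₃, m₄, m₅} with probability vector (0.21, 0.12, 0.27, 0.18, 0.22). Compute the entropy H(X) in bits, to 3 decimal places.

2.276 bits

H = −Σ pᵢ log₂ pᵢ.
−0.21·log₂(0.21) = 0.4728
−0.12·log₂(0.12) = 0.3671
−0.27·log₂(0.27) = 0.5100
−0.18·log₂(0.18) = 0.4453
−0.22·log₂(0.22) = 0.4806
Sum ≈ 2.2758 → 2.276 bits.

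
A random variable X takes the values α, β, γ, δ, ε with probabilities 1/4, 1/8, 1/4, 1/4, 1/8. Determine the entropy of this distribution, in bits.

Each probability is a power of 1/2, so log₂(1/p) is an integer.
H = Σ p·log₂(1/p) = 1/4·2 + 1/8·3 + 1/4·2 + 1/4·2 + 1/8·3 = 2.25 bits.

2.25 bits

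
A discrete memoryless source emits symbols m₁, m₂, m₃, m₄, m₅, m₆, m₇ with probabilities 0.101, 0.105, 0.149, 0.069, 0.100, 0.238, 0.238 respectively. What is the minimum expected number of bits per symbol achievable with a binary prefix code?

2.693 bits/symbol

Repeatedly combine the two least-probable nodes; the expected code length is the sum of the merged weights.
merge 69/1000 + 1/10 → 169/1000
merge 101/1000 + 21/200 → 103/500
merge 149/1000 + 169/1000 → 159/500
merge 103/500 + 119/500 → 111/250
merge 119/500 + 159/500 → 139/250
merge 111/250 + 139/250 → 1
L = 169/1000 + 103/500 + 159/500 + 111/250 + 139/250 + 1 = 2693/1000 = 2.693 bits/symbol.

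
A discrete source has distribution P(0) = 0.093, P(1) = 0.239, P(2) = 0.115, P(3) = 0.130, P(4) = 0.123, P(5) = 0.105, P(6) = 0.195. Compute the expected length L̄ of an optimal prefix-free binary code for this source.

2.761 bits/symbol

Repeatedly combine the two least-probable nodes; the expected code length is the sum of the merged weights.
merge 93/1000 + 21/200 → 99/500
merge 23/200 + 123/1000 → 119/500
merge 13/100 + 39/200 → 13/40
merge 99/500 + 119/500 → 109/250
merge 239/1000 + 13/40 → 141/250
merge 109/250 + 141/250 → 1
L = 99/500 + 119/500 + 13/40 + 109/250 + 141/250 + 1 = 2761/1000 = 2.761 bits/symbol.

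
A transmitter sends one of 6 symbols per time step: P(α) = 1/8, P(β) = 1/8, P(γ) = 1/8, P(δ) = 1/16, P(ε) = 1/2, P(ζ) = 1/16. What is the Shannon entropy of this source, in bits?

Each probability is a power of 1/2, so log₂(1/p) is an integer.
H = Σ p·log₂(1/p) = 1/8·3 + 1/8·3 + 1/8·3 + 1/16·4 + 1/2·1 + 1/16·4 = 2.125 bits.

2.125 bits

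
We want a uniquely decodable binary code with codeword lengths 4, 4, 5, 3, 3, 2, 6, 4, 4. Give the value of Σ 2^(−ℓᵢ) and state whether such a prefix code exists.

With common denominator 2^6 = 64: Σ 2^(−ℓᵢ) = 4/64 + 4/64 + 2/64 + 8/64 + 8/64 + 16/64 + 1/64 + 4/64 + 4/64 = 51/64 = 0.796875.
Kraft's inequality requires Σ ≤ 1; here Σ = 0.796875 ≤ 1, so such a prefix code exists.

0.796875; yes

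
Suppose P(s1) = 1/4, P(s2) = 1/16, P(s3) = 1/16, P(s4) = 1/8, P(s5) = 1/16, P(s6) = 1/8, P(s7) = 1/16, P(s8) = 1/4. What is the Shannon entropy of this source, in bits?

Each probability is a power of 1/2, so log₂(1/p) is an integer.
H = Σ p·log₂(1/p) = 1/4·2 + 1/16·4 + 1/16·4 + 1/8·3 + 1/16·4 + 1/8·3 + 1/16·4 + 1/4·2 = 2.75 bits.

2.75 bits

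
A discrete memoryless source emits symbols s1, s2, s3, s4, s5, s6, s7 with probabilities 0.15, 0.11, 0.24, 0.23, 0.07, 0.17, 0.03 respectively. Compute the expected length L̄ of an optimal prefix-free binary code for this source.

2.63 bits/symbol

Repeatedly combine the two least-probable nodes; the expected code length is the sum of the merged weights.
merge 3/100 + 7/100 → 1/10
merge 1/10 + 11/100 → 21/100
merge 3/20 + 17/100 → 8/25
merge 21/100 + 23/100 → 11/25
merge 6/25 + 8/25 → 14/25
merge 11/25 + 14/25 → 1
L = 1/10 + 21/100 + 8/25 + 11/25 + 14/25 + 1 = 263/100 = 2.63 bits/symbol.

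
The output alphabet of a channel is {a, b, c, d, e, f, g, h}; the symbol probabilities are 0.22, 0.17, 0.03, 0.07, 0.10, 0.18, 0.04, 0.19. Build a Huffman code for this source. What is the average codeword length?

Repeatedly combine the two least-probable nodes; the expected code length is the sum of the merged weights.
merge 3/100 + 1/25 → 7/100
merge 7/100 + 7/100 → 7/50
merge 1/10 + 7/50 → 6/25
merge 17/100 + 9/50 → 7/20
merge 19/100 + 11/50 → 41/100
merge 6/25 + 7/20 → 59/100
merge 41/100 + 59/100 → 1
L = 7/100 + 7/50 + 6/25 + 7/20 + 41/100 + 59/100 + 1 = 14/5 = 2.8 bits/symbol.

2.8 bits/symbol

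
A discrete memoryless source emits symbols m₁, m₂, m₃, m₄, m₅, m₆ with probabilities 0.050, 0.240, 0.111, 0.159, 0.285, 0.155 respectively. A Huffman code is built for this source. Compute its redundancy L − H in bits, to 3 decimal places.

0.058 bits

Entropy H = −Σ p log₂ p ≈ 2.4171 bits.
Huffman merges: 1/20+111/1000→161/1000; 31/200+159/1000→157/500; 161/1000+6/25→401/1000; 57/200+157/500→599/1000; 401/1000+599/1000→1. L = 99/40 ≈ 2.4750.
L − H = 2.4750 − 2.4171 = 0.058 bits.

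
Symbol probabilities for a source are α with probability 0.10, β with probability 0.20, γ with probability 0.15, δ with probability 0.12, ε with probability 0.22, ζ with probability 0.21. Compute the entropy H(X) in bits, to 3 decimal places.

H = −Σ pᵢ log₂ pᵢ.
−0.10·log₂(0.10) = 0.3322
−0.20·log₂(0.20) = 0.4644
−0.15·log₂(0.15) = 0.4105
−0.12·log₂(0.12) = 0.3671
−0.22·log₂(0.22) = 0.4806
−0.21·log₂(0.21) = 0.4728
Sum ≈ 2.5276 → 2.528 bits.

2.528 bits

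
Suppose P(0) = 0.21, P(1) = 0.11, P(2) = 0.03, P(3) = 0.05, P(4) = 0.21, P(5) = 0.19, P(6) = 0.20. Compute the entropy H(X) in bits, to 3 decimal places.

H = −Σ pᵢ log₂ pᵢ.
−0.21·log₂(0.21) = 0.4728
−0.11·log₂(0.11) = 0.3503
−0.03·log₂(0.03) = 0.1518
−0.05·log₂(0.05) = 0.2161
−0.21·log₂(0.21) = 0.4728
−0.19·log₂(0.19) = 0.4552
−0.20·log₂(0.20) = 0.4644
Sum ≈ 2.5834 → 2.583 bits.

2.583 bits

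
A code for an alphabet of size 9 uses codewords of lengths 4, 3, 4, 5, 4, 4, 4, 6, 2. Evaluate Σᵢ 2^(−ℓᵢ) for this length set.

0.734375

With common denominator 2^6 = 64: Σ 2^(−ℓᵢ) = 4/64 + 8/64 + 4/64 + 2/64 + 4/64 + 4/64 + 4/64 + 1/64 + 16/64 = 47/64 = 0.734375.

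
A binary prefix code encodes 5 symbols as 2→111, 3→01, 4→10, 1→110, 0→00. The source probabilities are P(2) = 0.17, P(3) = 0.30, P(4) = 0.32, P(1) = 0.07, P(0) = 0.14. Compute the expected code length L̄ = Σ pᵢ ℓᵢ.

L̄ = Σ pᵢ·ℓᵢ = 0.17·3 + 0.30·2 + 0.32·2 + 0.07·3 + 0.14·2 = 2.24 bits/symbol.

2.24 bits/symbol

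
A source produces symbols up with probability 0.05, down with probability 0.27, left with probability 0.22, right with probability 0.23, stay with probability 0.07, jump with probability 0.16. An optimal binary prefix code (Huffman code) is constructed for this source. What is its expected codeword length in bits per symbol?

2.4 bits/symbol

Repeatedly combine the two least-probable nodes; the expected code length is the sum of the merged weights.
merge 1/20 + 7/100 → 3/25
merge 3/25 + 4/25 → 7/25
merge 11/50 + 23/100 → 9/20
merge 27/100 + 7/25 → 11/20
merge 9/20 + 11/20 → 1
L = 3/25 + 7/25 + 9/20 + 11/20 + 1 = 12/5 = 2.4 bits/symbol.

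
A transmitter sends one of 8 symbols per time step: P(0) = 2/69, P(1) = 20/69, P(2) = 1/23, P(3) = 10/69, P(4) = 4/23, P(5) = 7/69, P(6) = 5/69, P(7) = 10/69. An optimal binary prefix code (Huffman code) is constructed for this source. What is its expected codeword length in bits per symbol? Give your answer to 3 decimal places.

Repeatedly combine the two least-probable nodes; the expected code length is the sum of the merged weights.
merge 2/69 + 1/23 → 5/69
merge 5/69 + 5/69 → 10/69
merge 7/69 + 10/69 → 17/69
merge 10/69 + 10/69 → 20/69
merge 4/23 + 17/69 → 29/69
merge 20/69 + 20/69 → 40/69
merge 29/69 + 40/69 → 1
L = 5/69 + 10/69 + 17/69 + 20/69 + 29/69 + 40/69 + 1 = 190/69 ≈ 2.754 bits/symbol.

2.754 bits/symbol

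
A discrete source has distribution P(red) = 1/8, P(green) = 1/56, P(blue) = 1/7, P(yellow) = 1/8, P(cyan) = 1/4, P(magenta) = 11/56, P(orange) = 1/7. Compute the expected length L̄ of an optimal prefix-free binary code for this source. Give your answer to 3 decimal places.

2.696 bits/symbol

Repeatedly combine the two least-probable nodes; the expected code length is the sum of the merged weights.
merge 1/56 + 1/8 → 1/7
merge 1/8 + 1/7 → 15/56
merge 1/7 + 1/7 → 2/7
merge 11/56 + 1/4 → 25/56
merge 15/56 + 2/7 → 31/56
merge 25/56 + 31/56 → 1
L = 1/7 + 15/56 + 2/7 + 25/56 + 31/56 + 1 = 151/56 ≈ 2.696 bits/symbol.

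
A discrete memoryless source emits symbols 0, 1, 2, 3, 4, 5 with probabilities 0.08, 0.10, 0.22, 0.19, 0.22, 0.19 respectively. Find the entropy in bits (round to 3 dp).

2.495 bits

H = −Σ pᵢ log₂ pᵢ.
−0.08·log₂(0.08) = 0.2915
−0.10·log₂(0.10) = 0.3322
−0.22·log₂(0.22) = 0.4806
−0.19·log₂(0.19) = 0.4552
−0.22·log₂(0.22) = 0.4806
−0.19·log₂(0.19) = 0.4552
Sum ≈ 2.4953 → 2.495 bits.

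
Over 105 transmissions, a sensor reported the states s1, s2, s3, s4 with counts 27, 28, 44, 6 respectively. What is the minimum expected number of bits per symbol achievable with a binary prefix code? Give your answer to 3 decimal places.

1.895 bits/symbol

Probabilities are the counts divided by 105.
Repeatedly combine the two least-probable nodes; the expected code length is the sum of the merged weights.
merge 2/35 + 9/35 → 11/35
merge 4/15 + 11/35 → 61/105
merge 44/105 + 61/105 → 1
L = 11/35 + 61/105 + 1 = 199/105 ≈ 1.895 bits/symbol.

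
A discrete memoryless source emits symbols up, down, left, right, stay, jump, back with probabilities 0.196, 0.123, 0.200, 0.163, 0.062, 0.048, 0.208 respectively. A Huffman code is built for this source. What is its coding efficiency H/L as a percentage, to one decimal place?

98.2%

Entropy H = −Σ p log₂ p ≈ 2.6538 bits.
Huffman merges: 6/125+31/500→11/100; 11/100+123/1000→233/1000; 163/1000+49/250→359/1000; 1/5+26/125→51/125; 233/1000+359/1000→74/125; 51/125+74/125→1. L = 1351/500 ≈ 2.7020.
Efficiency = H/L = 2.6538/2.7020 = 98.2%.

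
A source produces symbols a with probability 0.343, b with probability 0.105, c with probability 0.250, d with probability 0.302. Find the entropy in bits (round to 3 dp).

1.893 bits

H = −Σ pᵢ log₂ pᵢ.
−0.343·log₂(0.343) = 0.5295
−0.105·log₂(0.105) = 0.3414
−0.250·log₂(0.250) = 0.5000
−0.302·log₂(0.302) = 0.5217
Sum ≈ 1.8926 → 1.893 bits.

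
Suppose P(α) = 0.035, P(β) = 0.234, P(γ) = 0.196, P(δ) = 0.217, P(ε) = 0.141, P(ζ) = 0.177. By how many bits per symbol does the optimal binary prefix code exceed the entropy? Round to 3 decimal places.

0.090 bits

Entropy H = −Σ p log₂ p ≈ 2.4394 bits.
Huffman merges: 7/200+141/1000→22/125; 22/125+177/1000→353/1000; 49/250+217/1000→413/1000; 117/500+353/1000→587/1000; 413/1000+587/1000→1. L = 2529/1000 ≈ 2.5290.
L − H = 2.5290 − 2.4394 = 0.090 bits.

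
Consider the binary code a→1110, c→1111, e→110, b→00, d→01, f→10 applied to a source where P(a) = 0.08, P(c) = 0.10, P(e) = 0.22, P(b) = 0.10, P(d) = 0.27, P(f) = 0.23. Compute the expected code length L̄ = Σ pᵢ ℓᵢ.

2.58 bits/symbol

L̄ = Σ pᵢ·ℓᵢ = 0.08·4 + 0.10·4 + 0.22·3 + 0.10·2 + 0.27·2 + 0.23·2 = 2.58 bits/symbol.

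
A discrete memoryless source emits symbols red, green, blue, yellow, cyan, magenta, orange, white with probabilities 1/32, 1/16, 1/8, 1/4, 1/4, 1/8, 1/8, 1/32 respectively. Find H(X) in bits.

Each probability is a power of 1/2, so log₂(1/p) is an integer.
H = Σ p·log₂(1/p) = 1/32·5 + 1/16·4 + 1/8·3 + 1/4·2 + 1/4·2 + 1/8·3 + 1/8·3 + 1/32·5 = 2.6875 bits.

2.6875 bits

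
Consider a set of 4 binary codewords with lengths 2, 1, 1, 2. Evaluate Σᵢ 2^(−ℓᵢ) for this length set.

With common denominator 2^2 = 4: Σ 2^(−ℓᵢ) = 1/4 + 2/4 + 2/4 + 1/4 = 6/4 = 1.5.

1.5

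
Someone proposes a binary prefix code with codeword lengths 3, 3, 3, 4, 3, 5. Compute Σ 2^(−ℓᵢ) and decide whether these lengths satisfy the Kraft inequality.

0.59375; yes

With common denominator 2^5 = 32: Σ 2^(−ℓᵢ) = 4/32 + 4/32 + 4/32 + 2/32 + 4/32 + 1/32 = 19/32 = 0.59375.
Kraft's inequality requires Σ ≤ 1; here Σ = 0.59375 ≤ 1, so such a prefix code exists.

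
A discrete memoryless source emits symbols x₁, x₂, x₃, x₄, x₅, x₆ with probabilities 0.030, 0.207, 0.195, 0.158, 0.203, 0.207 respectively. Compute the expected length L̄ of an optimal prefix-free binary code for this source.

2.571 bits/symbol

Repeatedly combine the two least-probable nodes; the expected code length is the sum of the merged weights.
merge 3/100 + 79/500 → 47/250
merge 47/250 + 39/200 → 383/1000
merge 203/1000 + 207/1000 → 41/100
merge 207/1000 + 383/1000 → 59/100
merge 41/100 + 59/100 → 1
L = 47/250 + 383/1000 + 41/100 + 59/100 + 1 = 2571/1000 = 2.571 bits/symbol.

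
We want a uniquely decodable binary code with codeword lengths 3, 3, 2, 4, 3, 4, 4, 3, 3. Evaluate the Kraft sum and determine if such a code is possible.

With common denominator 2^4 = 16: Σ 2^(−ℓᵢ) = 2/16 + 2/16 + 4/16 + 1/16 + 2/16 + 1/16 + 1/16 + 2/16 + 2/16 = 17/16 = 1.0625.
Kraft's inequality requires Σ ≤ 1; here Σ = 1.0625 > 1, so no such prefix code exists.

1.0625; no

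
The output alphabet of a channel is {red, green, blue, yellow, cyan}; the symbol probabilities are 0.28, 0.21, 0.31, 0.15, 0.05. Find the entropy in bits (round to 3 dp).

2.137 bits

H = −Σ pᵢ log₂ pᵢ.
−0.28·log₂(0.28) = 0.5142
−0.21·log₂(0.21) = 0.4728
−0.31·log₂(0.31) = 0.5238
−0.15·log₂(0.15) = 0.4105
−0.05·log₂(0.05) = 0.2161
Sum ≈ 2.1375 → 2.137 bits.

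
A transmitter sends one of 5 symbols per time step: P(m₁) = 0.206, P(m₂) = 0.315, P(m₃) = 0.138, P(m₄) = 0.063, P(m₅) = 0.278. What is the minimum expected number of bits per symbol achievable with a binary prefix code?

Repeatedly combine the two least-probable nodes; the expected code length is the sum of the merged weights.
merge 63/1000 + 69/500 → 201/1000
merge 201/1000 + 103/500 → 407/1000
merge 139/500 + 63/200 → 593/1000
merge 407/1000 + 593/1000 → 1
L = 201/1000 + 407/1000 + 593/1000 + 1 = 2201/1000 = 2.201 bits/symbol.

2.201 bits/symbol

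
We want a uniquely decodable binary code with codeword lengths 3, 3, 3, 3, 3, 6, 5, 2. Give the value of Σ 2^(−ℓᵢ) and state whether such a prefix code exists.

0.921875; yes

With common denominator 2^6 = 64: Σ 2^(−ℓᵢ) = 8/64 + 8/64 + 8/64 + 8/64 + 8/64 + 1/64 + 2/64 + 16/64 = 59/64 = 0.921875.
Kraft's inequality requires Σ ≤ 1; here Σ = 0.921875 ≤ 1, so such a prefix code exists.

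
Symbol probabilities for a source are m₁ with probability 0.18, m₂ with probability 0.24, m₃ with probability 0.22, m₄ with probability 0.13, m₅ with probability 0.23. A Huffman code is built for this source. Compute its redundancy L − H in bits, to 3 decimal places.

0.020 bits

Entropy H = −Σ p log₂ p ≈ 2.2903 bits.
Huffman merges: 13/100+9/50→31/100; 11/50+23/100→9/20; 6/25+31/100→11/20; 9/20+11/20→1. L = 231/100 ≈ 2.3100.
L − H = 2.3100 − 2.2903 = 0.020 bits.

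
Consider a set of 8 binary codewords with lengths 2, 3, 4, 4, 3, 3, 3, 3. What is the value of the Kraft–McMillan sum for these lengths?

1

With common denominator 2^4 = 16: Σ 2^(−ℓᵢ) = 4/16 + 2/16 + 1/16 + 1/16 + 2/16 + 2/16 + 2/16 + 2/16 = 16/16 = 1.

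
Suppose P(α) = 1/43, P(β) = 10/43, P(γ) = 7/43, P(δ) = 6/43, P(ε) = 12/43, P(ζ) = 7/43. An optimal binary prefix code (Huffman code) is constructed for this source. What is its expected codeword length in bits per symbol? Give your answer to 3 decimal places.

Repeatedly combine the two least-probable nodes; the expected code length is the sum of the merged weights.
merge 1/43 + 6/43 → 7/43
merge 7/43 + 7/43 → 14/43
merge 7/43 + 10/43 → 17/43
merge 12/43 + 14/43 → 26/43
merge 17/43 + 26/43 → 1
L = 7/43 + 14/43 + 17/43 + 26/43 + 1 = 107/43 ≈ 2.488 bits/symbol.

2.488 bits/symbol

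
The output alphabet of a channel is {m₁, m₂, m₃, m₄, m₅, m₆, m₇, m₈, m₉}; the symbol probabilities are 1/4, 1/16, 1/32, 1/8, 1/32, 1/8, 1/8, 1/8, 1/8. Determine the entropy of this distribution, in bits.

Each probability is a power of 1/2, so log₂(1/p) is an integer.
H = Σ p·log₂(1/p) = 1/4·2 + 1/16·4 + 1/32·5 + 1/8·3 + 1/32·5 + 1/8·3 + 1/8·3 + 1/8·3 + 1/8·3 = 2.9375 bits.

2.9375 bits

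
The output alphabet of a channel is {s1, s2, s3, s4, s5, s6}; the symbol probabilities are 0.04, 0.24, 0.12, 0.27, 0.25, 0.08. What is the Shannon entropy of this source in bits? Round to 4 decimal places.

2.3485 bits

H = −Σ pᵢ log₂ pᵢ.
−0.04·log₂(0.04) = 0.1858
−0.24·log₂(0.24) = 0.4941
−0.12·log₂(0.12) = 0.3671
−0.27·log₂(0.27) = 0.5100
−0.25·log₂(0.25) = 0.5000
−0.08·log₂(0.08) = 0.2915
Sum ≈ 2.3485 → 2.3485 bits.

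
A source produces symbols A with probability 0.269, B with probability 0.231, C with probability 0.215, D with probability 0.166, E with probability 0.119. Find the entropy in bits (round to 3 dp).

H = −Σ pᵢ log₂ pᵢ.
−0.269·log₂(0.269) = 0.5096
−0.231·log₂(0.231) = 0.4883
−0.215·log₂(0.215) = 0.4768
−0.166·log₂(0.166) = 0.4301
−0.119·log₂(0.119) = 0.3654
Sum ≈ 2.2702 → 2.270 bits.

2.270 bits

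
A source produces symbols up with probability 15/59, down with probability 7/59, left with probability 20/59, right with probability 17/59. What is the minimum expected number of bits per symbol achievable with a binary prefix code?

Repeatedly combine the two least-probable nodes; the expected code length is the sum of the merged weights.
merge 7/59 + 15/59 → 22/59
merge 17/59 + 20/59 → 37/59
merge 22/59 + 37/59 → 1
L = 22/59 + 37/59 + 1 = 2 bits/symbol.

2 bits/symbol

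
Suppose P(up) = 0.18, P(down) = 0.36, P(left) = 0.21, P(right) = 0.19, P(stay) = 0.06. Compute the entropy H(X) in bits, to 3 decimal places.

2.148 bits

H = −Σ pᵢ log₂ pᵢ.
−0.18·log₂(0.18) = 0.4453
−0.36·log₂(0.36) = 0.5306
−0.21·log₂(0.21) = 0.4728
−0.19·log₂(0.19) = 0.4552
−0.06·log₂(0.06) = 0.2435
Sum ≈ 2.1475 → 2.148 bits.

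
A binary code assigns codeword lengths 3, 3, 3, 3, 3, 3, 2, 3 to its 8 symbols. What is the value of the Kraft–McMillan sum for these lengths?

With common denominator 2^3 = 8: Σ 2^(−ℓᵢ) = 1/8 + 1/8 + 1/8 + 1/8 + 1/8 + 1/8 + 2/8 + 1/8 = 9/8 = 1.125.

1.125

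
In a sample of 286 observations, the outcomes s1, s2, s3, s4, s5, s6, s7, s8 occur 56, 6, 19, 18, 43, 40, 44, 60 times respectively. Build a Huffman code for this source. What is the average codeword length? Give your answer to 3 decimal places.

Probabilities are the counts divided by 286.
Repeatedly combine the two least-probable nodes; the expected code length is the sum of the merged weights.
merge 3/143 + 9/143 → 12/143
merge 19/286 + 12/143 → 43/286
merge 20/143 + 43/286 → 83/286
merge 43/286 + 2/13 → 87/286
merge 28/143 + 30/143 → 58/143
merge 83/286 + 87/286 → 85/143
merge 58/143 + 85/143 → 1
L = 12/143 + 43/286 + 83/286 + 87/286 + 58/143 + 85/143 + 1 = 809/286 ≈ 2.829 bits/symbol.

2.829 bits/symbol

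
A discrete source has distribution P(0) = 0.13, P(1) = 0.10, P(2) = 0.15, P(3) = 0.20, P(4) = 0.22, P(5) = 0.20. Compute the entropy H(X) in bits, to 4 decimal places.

2.5347 bits

H = −Σ pᵢ log₂ pᵢ.
−0.13·log₂(0.13) = 0.3826
−0.10·log₂(0.10) = 0.3322
−0.15·log₂(0.15) = 0.4105
−0.20·log₂(0.20) = 0.4644
−0.22·log₂(0.22) = 0.4806
−0.20·log₂(0.20) = 0.4644
Sum ≈ 2.5347 → 2.5347 bits.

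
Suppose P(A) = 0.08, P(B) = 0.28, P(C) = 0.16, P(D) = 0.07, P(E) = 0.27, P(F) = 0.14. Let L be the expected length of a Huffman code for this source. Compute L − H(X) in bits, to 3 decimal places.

Entropy H = −Σ p log₂ p ≈ 2.4044 bits.
Huffman merges: 7/100+2/25→3/20; 7/50+3/20→29/100; 4/25+27/100→43/100; 7/25+29/100→57/100; 43/100+57/100→1. L = 61/25 ≈ 2.4400.
L − H = 2.4400 − 2.4044 = 0.036 bits.

0.036 bits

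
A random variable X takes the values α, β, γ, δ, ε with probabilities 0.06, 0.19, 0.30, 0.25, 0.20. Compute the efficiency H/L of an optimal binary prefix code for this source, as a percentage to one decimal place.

97.1%

Entropy H = −Σ p log₂ p ≈ 2.1842 bits.
Huffman merges: 3/50+19/100→1/4; 1/5+1/4→9/20; 1/4+3/10→11/20; 9/20+11/20→1. L = 9/4 ≈ 2.2500.
Efficiency = H/L = 2.1842/2.2500 = 97.1%.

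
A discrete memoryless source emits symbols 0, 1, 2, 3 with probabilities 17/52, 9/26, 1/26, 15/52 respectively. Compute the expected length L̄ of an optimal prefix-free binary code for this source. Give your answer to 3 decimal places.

Repeatedly combine the two least-probable nodes; the expected code length is the sum of the merged weights.
merge 1/26 + 15/52 → 17/52
merge 17/52 + 17/52 → 17/26
merge 9/26 + 17/26 → 1
L = 17/52 + 17/26 + 1 = 103/52 ≈ 1.981 bits/symbol.

1.981 bits/symbol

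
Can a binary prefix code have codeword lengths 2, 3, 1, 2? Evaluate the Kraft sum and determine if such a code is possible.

1.125; no

With common denominator 2^3 = 8: Σ 2^(−ℓᵢ) = 2/8 + 1/8 + 4/8 + 2/8 = 9/8 = 1.125.
Kraft's inequality requires Σ ≤ 1; here Σ = 1.125 > 1, so no such prefix code exists.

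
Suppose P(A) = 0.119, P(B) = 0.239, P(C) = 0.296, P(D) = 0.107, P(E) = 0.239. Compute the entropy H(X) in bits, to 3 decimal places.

2.217 bits

H = −Σ pᵢ log₂ pᵢ.
−0.119·log₂(0.119) = 0.3654
−0.239·log₂(0.239) = 0.4935
−0.296·log₂(0.296) = 0.5199
−0.107·log₂(0.107) = 0.3450
−0.239·log₂(0.239) = 0.4935
Sum ≈ 2.2174 → 2.217 bits.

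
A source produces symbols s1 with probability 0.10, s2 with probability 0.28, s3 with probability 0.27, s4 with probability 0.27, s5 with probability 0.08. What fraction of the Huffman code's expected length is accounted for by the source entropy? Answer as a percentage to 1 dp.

Entropy H = −Σ p log₂ p ≈ 2.1580 bits.
Huffman merges: 2/25+1/10→9/50; 9/50+27/100→9/20; 27/100+7/25→11/20; 9/20+11/20→1. L = 109/50 ≈ 2.1800.
Efficiency = H/L = 2.1580/2.1800 = 99.0%.

99.0%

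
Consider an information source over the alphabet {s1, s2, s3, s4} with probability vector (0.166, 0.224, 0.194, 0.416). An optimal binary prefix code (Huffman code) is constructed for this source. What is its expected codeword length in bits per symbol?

Repeatedly combine the two least-probable nodes; the expected code length is the sum of the merged weights.
merge 83/500 + 97/500 → 9/25
merge 28/125 + 9/25 → 73/125
merge 52/125 + 73/125 → 1
L = 9/25 + 73/125 + 1 = 243/125 = 1.944 bits/symbol.

1.944 bits/symbol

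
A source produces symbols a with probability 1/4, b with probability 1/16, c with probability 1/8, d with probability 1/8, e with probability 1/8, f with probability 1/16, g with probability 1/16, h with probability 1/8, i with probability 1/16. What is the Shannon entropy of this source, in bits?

3 bits

Each probability is a power of 1/2, so log₂(1/p) is an integer.
H = Σ p·log₂(1/p) = 1/4·2 + 1/16·4 + 1/8·3 + 1/8·3 + 1/8·3 + 1/16·4 + 1/16·4 + 1/8·3 + 1/16·4 = 3 bits.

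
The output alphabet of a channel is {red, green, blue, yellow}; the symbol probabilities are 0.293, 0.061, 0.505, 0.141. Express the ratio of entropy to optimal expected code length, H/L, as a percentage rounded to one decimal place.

97.9%

Entropy H = −Σ p log₂ p ≈ 1.6613 bits.
Huffman merges: 61/1000+141/1000→101/500; 101/500+293/1000→99/200; 99/200+101/200→1. L = 1697/1000 ≈ 1.6970.
Efficiency = H/L = 1.6613/1.6970 = 97.9%.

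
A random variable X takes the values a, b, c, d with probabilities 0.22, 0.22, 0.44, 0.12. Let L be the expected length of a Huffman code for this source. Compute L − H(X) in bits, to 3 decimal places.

0.051 bits

Entropy H = −Σ p log₂ p ≈ 1.8494 bits.
Huffman merges: 3/25+11/50→17/50; 11/50+17/50→14/25; 11/25+14/25→1. L = 19/10 ≈ 1.9000.
L − H = 1.9000 − 1.8494 = 0.051 bits.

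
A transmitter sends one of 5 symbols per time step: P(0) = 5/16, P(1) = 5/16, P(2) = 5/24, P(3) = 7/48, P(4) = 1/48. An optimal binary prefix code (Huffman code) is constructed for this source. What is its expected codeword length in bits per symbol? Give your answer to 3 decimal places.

2.167 bits/symbol

Repeatedly combine the two least-probable nodes; the expected code length is the sum of the merged weights.
merge 1/48 + 7/48 → 1/6
merge 1/6 + 5/24 → 3/8
merge 5/16 + 5/16 → 5/8
merge 3/8 + 5/8 → 1
L = 1/6 + 3/8 + 5/8 + 1 = 13/6 ≈ 2.167 bits/symbol.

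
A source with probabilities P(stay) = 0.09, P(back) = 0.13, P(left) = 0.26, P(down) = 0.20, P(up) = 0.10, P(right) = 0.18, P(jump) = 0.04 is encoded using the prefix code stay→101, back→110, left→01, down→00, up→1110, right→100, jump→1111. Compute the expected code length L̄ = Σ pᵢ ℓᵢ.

L̄ = Σ pᵢ·ℓᵢ = 0.09·3 + 0.13·3 + 0.26·2 + 0.20·2 + 0.10·4 + 0.18·3 + 0.04·4 = 2.68 bits/symbol.

2.68 bits/symbol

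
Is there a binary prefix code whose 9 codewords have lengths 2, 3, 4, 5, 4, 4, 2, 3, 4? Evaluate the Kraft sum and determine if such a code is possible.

1.03125; no

With common denominator 2^5 = 32: Σ 2^(−ℓᵢ) = 8/32 + 4/32 + 2/32 + 1/32 + 2/32 + 2/32 + 8/32 + 4/32 + 2/32 = 33/32 = 1.03125.
Kraft's inequality requires Σ ≤ 1; here Σ = 1.03125 > 1, so no such prefix code exists.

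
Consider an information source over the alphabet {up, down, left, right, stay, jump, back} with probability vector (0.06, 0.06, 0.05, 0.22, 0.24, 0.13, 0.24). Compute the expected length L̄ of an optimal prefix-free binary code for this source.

2.58 bits/symbol

Repeatedly combine the two least-probable nodes; the expected code length is the sum of the merged weights.
merge 1/20 + 3/50 → 11/100
merge 3/50 + 11/100 → 17/100
merge 13/100 + 17/100 → 3/10
merge 11/50 + 6/25 → 23/50
merge 6/25 + 3/10 → 27/50
merge 23/50 + 27/50 → 1
L = 11/100 + 17/100 + 3/10 + 23/50 + 27/50 + 1 = 129/50 = 2.58 bits/symbol.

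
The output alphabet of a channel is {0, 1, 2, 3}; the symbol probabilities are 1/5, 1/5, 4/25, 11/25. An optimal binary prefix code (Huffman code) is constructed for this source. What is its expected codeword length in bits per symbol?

Repeatedly combine the two least-probable nodes; the expected code length is the sum of the merged weights.
merge 4/25 + 1/5 → 9/25
merge 1/5 + 9/25 → 14/25
merge 11/25 + 14/25 → 1
L = 9/25 + 14/25 + 1 = 48/25 = 1.92 bits/symbol.

1.92 bits/symbol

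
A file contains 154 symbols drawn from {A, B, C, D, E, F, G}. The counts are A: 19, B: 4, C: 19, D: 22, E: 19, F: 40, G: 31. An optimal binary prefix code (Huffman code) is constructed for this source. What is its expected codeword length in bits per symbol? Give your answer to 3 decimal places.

Probabilities are the counts divided by 154.
Repeatedly combine the two least-probable nodes; the expected code length is the sum of the merged weights.
merge 2/77 + 19/154 → 23/154
merge 19/154 + 19/154 → 19/77
merge 1/7 + 23/154 → 45/154
merge 31/154 + 19/77 → 69/154
merge 20/77 + 45/154 → 85/154
merge 69/154 + 85/154 → 1
L = 23/154 + 19/77 + 45/154 + 69/154 + 85/154 + 1 = 207/77 ≈ 2.688 bits/symbol.

2.688 bits/symbol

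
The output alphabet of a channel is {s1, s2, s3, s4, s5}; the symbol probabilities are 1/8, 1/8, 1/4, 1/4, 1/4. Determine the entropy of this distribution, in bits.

2.25 bits

Each probability is a power of 1/2, so log₂(1/p) is an integer.
H = Σ p·log₂(1/p) = 1/8·3 + 1/8·3 + 1/4·2 + 1/4·2 + 1/4·2 = 2.25 bits.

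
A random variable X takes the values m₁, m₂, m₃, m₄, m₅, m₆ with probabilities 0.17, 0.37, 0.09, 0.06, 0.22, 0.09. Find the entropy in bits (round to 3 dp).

2.315 bits

H = −Σ pᵢ log₂ pᵢ.
−0.17·log₂(0.17) = 0.4346
−0.37·log₂(0.37) = 0.5307
−0.09·log₂(0.09) = 0.3127
−0.06·log₂(0.06) = 0.2435
−0.22·log₂(0.22) = 0.4806
−0.09·log₂(0.09) = 0.3127
Sum ≈ 2.3147 → 2.315 bits.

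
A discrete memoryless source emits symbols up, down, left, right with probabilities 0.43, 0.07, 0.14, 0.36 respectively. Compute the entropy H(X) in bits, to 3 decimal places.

H = −Σ pᵢ log₂ pᵢ.
−0.43·log₂(0.43) = 0.5236
−0.07·log₂(0.07) = 0.2686
−0.14·log₂(0.14) = 0.3971
−0.36·log₂(0.36) = 0.5306
Sum ≈ 1.7198 → 1.720 bits.

1.720 bits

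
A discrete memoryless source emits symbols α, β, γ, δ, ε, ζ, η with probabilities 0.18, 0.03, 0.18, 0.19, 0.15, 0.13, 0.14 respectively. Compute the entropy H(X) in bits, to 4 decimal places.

2.6879 bits

H = −Σ pᵢ log₂ pᵢ.
−0.18·log₂(0.18) = 0.4453
−0.03·log₂(0.03) = 0.1518
−0.18·log₂(0.18) = 0.4453
−0.19·log₂(0.19) = 0.4552
−0.15·log₂(0.15) = 0.4105
−0.13·log₂(0.13) = 0.3826
−0.14·log₂(0.14) = 0.3971
Sum ≈ 2.6879 → 2.6879 bits.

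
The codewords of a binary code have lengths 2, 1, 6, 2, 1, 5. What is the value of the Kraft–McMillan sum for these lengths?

With common denominator 2^6 = 64: Σ 2^(−ℓᵢ) = 16/64 + 32/64 + 1/64 + 16/64 + 32/64 + 2/64 = 99/64 = 1.546875.

1.546875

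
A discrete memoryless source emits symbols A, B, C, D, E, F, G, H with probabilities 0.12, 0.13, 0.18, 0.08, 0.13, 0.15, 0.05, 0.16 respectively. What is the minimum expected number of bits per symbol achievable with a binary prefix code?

Repeatedly combine the two least-probable nodes; the expected code length is the sum of the merged weights.
merge 1/20 + 2/25 → 13/100
merge 3/25 + 13/100 → 1/4
merge 13/100 + 13/100 → 13/50
merge 3/20 + 4/25 → 31/100
merge 9/50 + 1/4 → 43/100
merge 13/50 + 31/100 → 57/100
merge 43/100 + 57/100 → 1
L = 13/100 + 1/4 + 13/50 + 31/100 + 43/100 + 57/100 + 1 = 59/20 = 2.95 bits/symbol.

2.95 bits/symbol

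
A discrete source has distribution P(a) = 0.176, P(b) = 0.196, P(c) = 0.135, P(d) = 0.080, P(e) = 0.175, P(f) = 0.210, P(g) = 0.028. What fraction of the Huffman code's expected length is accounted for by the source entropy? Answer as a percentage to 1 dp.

97.7%

Entropy H = −Σ p log₂ p ≈ 2.6408 bits.
Huffman merges: 7/250+2/25→27/250; 27/250+27/200→243/1000; 7/40+22/125→351/1000; 49/250+21/100→203/500; 243/1000+351/1000→297/500; 203/500+297/500→1. L = 1351/500 ≈ 2.7020.
Efficiency = H/L = 2.6408/2.7020 = 97.7%.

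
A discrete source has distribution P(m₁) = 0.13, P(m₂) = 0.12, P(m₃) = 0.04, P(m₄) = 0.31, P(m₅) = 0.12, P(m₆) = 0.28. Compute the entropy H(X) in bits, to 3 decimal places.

2.341 bits

H = −Σ pᵢ log₂ pᵢ.
−0.13·log₂(0.13) = 0.3826
−0.12·log₂(0.12) = 0.3671
−0.04·log₂(0.04) = 0.1858
−0.31·log₂(0.31) = 0.5238
−0.12·log₂(0.12) = 0.3671
−0.28·log₂(0.28) = 0.5142
Sum ≈ 2.3405 → 2.341 bits.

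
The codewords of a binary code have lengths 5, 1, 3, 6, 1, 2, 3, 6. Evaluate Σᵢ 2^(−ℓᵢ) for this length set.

1.5625

With common denominator 2^6 = 64: Σ 2^(−ℓᵢ) = 2/64 + 32/64 + 8/64 + 1/64 + 32/64 + 16/64 + 8/64 + 1/64 = 100/64 = 1.5625.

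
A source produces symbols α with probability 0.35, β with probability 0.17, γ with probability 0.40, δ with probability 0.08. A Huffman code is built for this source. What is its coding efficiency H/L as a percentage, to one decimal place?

96.5%

Entropy H = −Σ p log₂ p ≈ 1.7850 bits.
Huffman merges: 2/25+17/100→1/4; 1/4+7/20→3/5; 2/5+3/5→1. L = 37/20 ≈ 1.8500.
Efficiency = H/L = 1.7850/1.8500 = 96.5%.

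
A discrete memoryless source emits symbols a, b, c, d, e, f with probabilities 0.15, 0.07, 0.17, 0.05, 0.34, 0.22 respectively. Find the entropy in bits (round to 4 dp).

2.3395 bits

H = −Σ pᵢ log₂ pᵢ.
−0.15·log₂(0.15) = 0.4105
−0.07·log₂(0.07) = 0.2686
−0.17·log₂(0.17) = 0.4346
−0.05·log₂(0.05) = 0.2161
−0.34·log₂(0.34) = 0.5292
−0.22·log₂(0.22) = 0.4806
Sum ≈ 2.3395 → 2.3395 bits.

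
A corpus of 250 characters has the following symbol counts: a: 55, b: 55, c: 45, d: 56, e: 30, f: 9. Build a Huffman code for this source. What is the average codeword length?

2.492 bits/symbol

Probabilities are the counts divided by 250.
Repeatedly combine the two least-probable nodes; the expected code length is the sum of the merged weights.
merge 9/250 + 3/25 → 39/250
merge 39/250 + 9/50 → 42/125
merge 11/50 + 11/50 → 11/25
merge 28/125 + 42/125 → 14/25
merge 11/25 + 14/25 → 1
L = 39/250 + 42/125 + 11/25 + 14/25 + 1 = 623/250 = 2.492 bits/symbol.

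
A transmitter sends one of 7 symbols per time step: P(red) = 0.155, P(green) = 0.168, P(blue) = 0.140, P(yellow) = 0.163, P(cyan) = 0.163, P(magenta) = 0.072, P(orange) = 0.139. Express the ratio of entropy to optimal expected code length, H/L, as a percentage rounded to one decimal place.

Entropy H = −Σ p log₂ p ≈ 2.7685 bits.
Huffman merges: 9/125+139/1000→211/1000; 7/50+31/200→59/200; 163/1000+163/1000→163/500; 21/125+211/1000→379/1000; 59/200+163/500→621/1000; 379/1000+621/1000→1. L = 354/125 ≈ 2.8320.
Efficiency = H/L = 2.7685/2.8320 = 97.8%.

97.8%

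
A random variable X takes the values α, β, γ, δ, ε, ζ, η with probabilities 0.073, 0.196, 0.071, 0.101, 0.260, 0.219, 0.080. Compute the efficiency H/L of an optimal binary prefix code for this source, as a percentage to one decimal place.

Entropy H = −Σ p log₂ p ≈ 2.6181 bits.
Huffman merges: 71/1000+73/1000→18/125; 2/25+101/1000→181/1000; 18/125+181/1000→13/40; 49/250+219/1000→83/200; 13/50+13/40→117/200; 83/200+117/200→1. L = 53/20 ≈ 2.6500.
Efficiency = H/L = 2.6181/2.6500 = 98.8%.

98.8%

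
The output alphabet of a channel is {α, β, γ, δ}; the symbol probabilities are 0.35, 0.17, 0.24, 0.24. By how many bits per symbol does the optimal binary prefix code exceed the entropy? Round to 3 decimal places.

0.047 bits

Entropy H = −Σ p log₂ p ≈ 1.9530 bits.
Huffman merges: 17/100+6/25→41/100; 6/25+7/20→59/100; 41/100+59/100→1. L = 2 ≈ 2.0000.
L − H = 2.0000 − 1.9530 = 0.047 bits.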